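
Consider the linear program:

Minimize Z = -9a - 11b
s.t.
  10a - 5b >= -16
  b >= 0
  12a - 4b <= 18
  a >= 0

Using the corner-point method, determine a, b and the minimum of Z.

a = 77/10, b = 93/5, minimum Z = -2739/10

Vertices and Z = -9a - 11b:
  (77/10, 93/5) → Z = -2739/10
  (0, 16/5) → Z = -176/5
  (3/2, 0) → Z = -27/2
  (0, 0) → Z = 0

At the optimal vertex, 10a - 5b = -16 and 12a - 4b = 18.
Solving simultaneously gives a = 77/10, b = 93/5.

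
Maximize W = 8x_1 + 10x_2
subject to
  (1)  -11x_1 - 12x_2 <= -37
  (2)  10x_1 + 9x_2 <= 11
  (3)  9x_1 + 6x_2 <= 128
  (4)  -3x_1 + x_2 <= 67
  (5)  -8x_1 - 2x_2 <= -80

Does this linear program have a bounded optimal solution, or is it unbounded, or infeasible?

The boundaries -11x_1 - 12x_2 = -37 and 10x_1 + 9x_2 = 11 meet at (-67/7, 83/7), but that point violates -8x_1 - 2x_2 ≤ -80. Every candidate vertex is excluded by some other constraint, so the feasible region is empty.

infeasible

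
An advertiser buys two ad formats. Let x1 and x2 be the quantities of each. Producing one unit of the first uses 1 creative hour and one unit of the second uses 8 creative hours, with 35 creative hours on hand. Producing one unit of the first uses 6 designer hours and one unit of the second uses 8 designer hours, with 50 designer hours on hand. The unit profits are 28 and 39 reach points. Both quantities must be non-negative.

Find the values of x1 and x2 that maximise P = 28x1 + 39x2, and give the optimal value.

x1 = 3, x2 = 4, maximum P = 240

Feasible corners and P = 28x1 + 39x2:
  (0, 0) → P = 0
  (0, 35/8) → P = 1365/8
  (25/3, 0) → P = 700/3
  (3, 4) → P = 240

The optimum lies where x1 + 8x2 = 35 and 6x1 + 8x2 = 50.
Solving simultaneously gives x1 = 3, x2 = 4.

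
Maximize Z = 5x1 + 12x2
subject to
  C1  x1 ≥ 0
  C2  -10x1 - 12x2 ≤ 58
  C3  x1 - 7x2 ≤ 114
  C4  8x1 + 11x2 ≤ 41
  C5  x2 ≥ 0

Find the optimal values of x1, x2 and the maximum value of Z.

x1 = 0, x2 = 41/11, maximum Z = 492/11

Extreme points and Z = 5x1 + 12x2:
  (0, 41/11) → Z = 492/11
  (0, 0) → Z = 0
  (41/8, 0) → Z = 205/8

The binding constraints are x1 = 0 and 8x1 + 11x2 = 41.
Solving simultaneously gives x1 = 0, x2 = 41/11.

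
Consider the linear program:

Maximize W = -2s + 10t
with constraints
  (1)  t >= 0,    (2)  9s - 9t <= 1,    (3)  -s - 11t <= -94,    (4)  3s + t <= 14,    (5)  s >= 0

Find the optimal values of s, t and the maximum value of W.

s = 0, t = 14, maximum W = 140

Extreme points and W = -2s + 10t:
  (15/8, 67/8) → W = 80
  (0, 94/11) → W = 940/11
  (0, 14) → W = 140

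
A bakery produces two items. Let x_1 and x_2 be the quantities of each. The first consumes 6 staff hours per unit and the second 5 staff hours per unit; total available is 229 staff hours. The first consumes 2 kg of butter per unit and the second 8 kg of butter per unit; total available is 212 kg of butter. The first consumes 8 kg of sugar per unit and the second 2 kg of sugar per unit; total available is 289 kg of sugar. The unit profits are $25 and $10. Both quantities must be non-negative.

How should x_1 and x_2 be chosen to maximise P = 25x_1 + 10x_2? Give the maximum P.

x_1 = 141/4, x_2 = 7/2, maximum P = 3665/4

Feasible corners and P = 25x_1 + 10x_2:
  (0, 0) → P = 0
  (0, 53/2) → P = 265
  (289/8, 0) → P = 7225/8
  (386/19, 407/19) → P = 13720/19
  (141/4, 7/2) → P = 3665/4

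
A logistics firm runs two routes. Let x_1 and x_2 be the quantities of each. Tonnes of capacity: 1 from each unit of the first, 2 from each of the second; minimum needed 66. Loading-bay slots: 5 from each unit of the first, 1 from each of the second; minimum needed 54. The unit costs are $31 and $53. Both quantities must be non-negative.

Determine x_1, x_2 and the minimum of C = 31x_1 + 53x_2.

x_1 = 14/3, x_2 = 92/3, minimum C = 1770

Feasible corners and C = 31x_1 + 53x_2:
  (0, 54) → C = 2862
  (66, 0) → C = 2046
  (14/3, 92/3) → C = 1770
The feasible region is unbounded (it extends along (0, 1), (1, 0)), but C strictly increases along every unbounded feasible direction, so there is no improving ray and the minimum is attained at a vertex.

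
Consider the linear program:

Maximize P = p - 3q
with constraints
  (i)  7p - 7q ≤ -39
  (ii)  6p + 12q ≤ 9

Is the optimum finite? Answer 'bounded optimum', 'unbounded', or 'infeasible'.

From the feasible point (-45/14, 33/14), moving in the direction (-7, -7) keeps every constraint satisfied while P increases without bound.

unbounded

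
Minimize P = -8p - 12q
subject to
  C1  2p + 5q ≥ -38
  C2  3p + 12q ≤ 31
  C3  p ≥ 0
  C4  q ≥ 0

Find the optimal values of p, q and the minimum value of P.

p = 31/3, q = 0, minimum P = -248/3

Feasible corners and P = -8p - 12q:
  (0, 31/12) → P = -31
  (31/3, 0) → P = -248/3
  (0, 0) → P = 0

At the optimal vertex, 3p + 12q = 31 and q = 0.
Solving simultaneously gives p = 31/3, q = 0.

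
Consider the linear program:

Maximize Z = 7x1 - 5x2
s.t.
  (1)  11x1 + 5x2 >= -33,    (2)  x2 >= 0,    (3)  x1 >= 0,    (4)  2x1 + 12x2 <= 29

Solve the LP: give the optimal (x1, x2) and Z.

Corner points and Z = 7x1 - 5x2:
  (0, 0) → Z = 0
  (29/2, 0) → Z = 203/2
  (0, 29/12) → Z = -145/12

The binding constraints are x2 = 0 and 2x1 + 12x2 = 29.
Solving simultaneously gives x1 = 29/2, x2 = 0.

x1 = 29/2, x2 = 0, maximum Z = 203/2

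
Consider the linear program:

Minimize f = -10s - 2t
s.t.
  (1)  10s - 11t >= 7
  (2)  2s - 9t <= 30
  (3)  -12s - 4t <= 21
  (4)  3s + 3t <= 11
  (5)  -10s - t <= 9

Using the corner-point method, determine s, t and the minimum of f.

Extreme points and f = -10s - 2t:
  (142/63, 89/63) → f = -1598/63
  (-23/30, -4/3) → f = 31/3
  (63/11, -68/33) → f = -1754/33
  (-51/92, -159/46) → f = 573/46

The optimum lies where 2s - 9t = 30 and 3s + 3t = 11.
Solving simultaneously gives s = 63/11, t = -68/33.

s = 63/11, t = -68/33, minimum f = -1754/33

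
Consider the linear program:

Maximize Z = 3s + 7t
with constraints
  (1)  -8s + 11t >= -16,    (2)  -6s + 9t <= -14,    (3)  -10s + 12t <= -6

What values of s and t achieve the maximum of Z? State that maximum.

Corner points and Z = 3s + 7t:
  (-5/3, -8/3) → Z = -71/3
  (-9, -8) → Z = -83
  (-19/3, -52/9) → Z = -535/9

At the optimal vertex, -8s + 11t = -16 and -6s + 9t = -14.
Solving simultaneously gives s = -5/3, t = -8/3.

s = -5/3, t = -8/3, maximum Z = -71/3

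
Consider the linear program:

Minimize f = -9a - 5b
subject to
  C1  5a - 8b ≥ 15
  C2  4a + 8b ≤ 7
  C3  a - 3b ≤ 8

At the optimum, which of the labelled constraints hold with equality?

Extreme points and f = -9a - 5b:
  (22/9, -25/72) → f = -1459/72
  (-19/7, -25/7) → f = 296/7
  (17/4, -5/4) → f = -32

The minimum is at (17/4, -5/4). Substituting into each constraint, equality holds for C2 and C3; the remaining constraints have slack.

C2 and C3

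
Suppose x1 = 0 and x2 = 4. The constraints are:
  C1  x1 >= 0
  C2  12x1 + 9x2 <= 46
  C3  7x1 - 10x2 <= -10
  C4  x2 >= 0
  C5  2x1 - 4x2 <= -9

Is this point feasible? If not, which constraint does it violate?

feasible

C1: 0 ≥ 0 ✓
C2: 36 ≤ 46 ✓
C3: -40 ≤ -10 ✓
C4: 4 ≥ 0 ✓
C5: -16 ≤ -9 ✓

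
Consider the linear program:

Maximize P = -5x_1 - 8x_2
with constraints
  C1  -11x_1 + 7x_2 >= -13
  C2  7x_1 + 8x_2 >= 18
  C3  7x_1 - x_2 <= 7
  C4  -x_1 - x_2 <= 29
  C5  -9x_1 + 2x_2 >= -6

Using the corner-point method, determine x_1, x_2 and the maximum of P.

x_1 = 42/43, x_2 = 60/43, maximum P = -690/43

The feasible region is unbounded (it extends along (-1, 1), (1, 7)), but P strictly decreases along every unbounded feasible direction, so there is no improving ray and the maximum is attained at a vertex.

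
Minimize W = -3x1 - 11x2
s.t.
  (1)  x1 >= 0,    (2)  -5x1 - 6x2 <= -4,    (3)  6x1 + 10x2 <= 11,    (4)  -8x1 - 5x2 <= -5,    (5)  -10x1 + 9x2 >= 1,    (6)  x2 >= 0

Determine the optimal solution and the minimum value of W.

Vertices and W = -3x1 - 11x2:
  (0, 11/10) → W = -121/10
  (0, 1) → W = -11
  (89/154, 58/77) → W = -1543/154
  (20/61, 29/61) → W = -379/61

x1 = 0, x2 = 11/10, minimum W = -121/10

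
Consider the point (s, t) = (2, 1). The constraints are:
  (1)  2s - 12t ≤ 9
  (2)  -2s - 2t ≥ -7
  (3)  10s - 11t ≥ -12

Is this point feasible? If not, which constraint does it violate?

feasible

(1): -8 ≤ 9 ✓
(2): -6 ≥ -7 ✓
(3): 9 ≥ -12 ✓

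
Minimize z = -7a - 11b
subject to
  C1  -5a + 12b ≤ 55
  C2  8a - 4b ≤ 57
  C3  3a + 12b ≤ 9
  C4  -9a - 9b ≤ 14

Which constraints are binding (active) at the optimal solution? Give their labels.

C2 and C3

Extreme points and z = -7a - 11b:
  (20/3, -11/12) → z = -439/12
  (457/108, -625/108) → z = 919/27
  (-83/27, 41/27) → z = 130/27

The minimum is at (20/3, -11/12). Substituting into each constraint, equality holds for C2 and C3; the remaining constraints have slack.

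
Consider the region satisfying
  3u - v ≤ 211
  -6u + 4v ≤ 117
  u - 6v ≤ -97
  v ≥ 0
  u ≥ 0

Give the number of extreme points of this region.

The feasible vertices (each the meet of two boundaries and inside every other half-plane) are:
  (961/6, 539/2)
  (1363/17, 502/17)
  (0, 117/4)
  (0, 97/6)

4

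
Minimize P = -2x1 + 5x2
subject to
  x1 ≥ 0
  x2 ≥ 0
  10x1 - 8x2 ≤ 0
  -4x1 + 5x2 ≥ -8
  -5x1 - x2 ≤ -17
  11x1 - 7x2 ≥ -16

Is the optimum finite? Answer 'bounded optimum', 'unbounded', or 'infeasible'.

bounded optimum

Vertices and P = -2x1 + 5x2:
  (68/25, 17/5) → P = 289/25
  (103/46, 267/46) → P = 1129/46
The feasible region has finitely many vertices and no improving ray; the minimum is 289/25 at (68/25, 17/5).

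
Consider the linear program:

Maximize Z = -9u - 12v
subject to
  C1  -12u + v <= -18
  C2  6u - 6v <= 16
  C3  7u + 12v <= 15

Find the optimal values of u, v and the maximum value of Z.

Corner points and Z = -9u - 12v:
  (46/33, -14/11) → Z = 30/11
  (231/151, 54/151) → Z = -2727/151
  (47/19, -11/57) → Z = -379/19

u = 46/33, v = -14/11, maximum Z = 30/11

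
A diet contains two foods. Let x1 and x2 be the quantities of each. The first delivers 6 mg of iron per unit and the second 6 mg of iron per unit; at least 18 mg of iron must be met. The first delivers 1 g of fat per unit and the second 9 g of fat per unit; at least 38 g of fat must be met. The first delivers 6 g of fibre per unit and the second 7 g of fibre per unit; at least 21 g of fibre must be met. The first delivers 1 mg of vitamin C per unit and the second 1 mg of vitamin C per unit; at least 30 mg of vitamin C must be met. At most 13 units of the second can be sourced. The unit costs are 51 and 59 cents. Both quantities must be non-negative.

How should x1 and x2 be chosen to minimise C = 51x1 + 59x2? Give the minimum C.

Vertices and C = 51x1 + 59x2:
  (38, 0) → C = 1938
  (29, 1) → C = 1538
  (17, 13) → C = 1634
The feasible region is unbounded (it extends along (1, 0)), but C strictly increases along every unbounded feasible direction, so there is no improving ray and the minimum is attained at a vertex.

x1 = 29, x2 = 1, minimum C = 1538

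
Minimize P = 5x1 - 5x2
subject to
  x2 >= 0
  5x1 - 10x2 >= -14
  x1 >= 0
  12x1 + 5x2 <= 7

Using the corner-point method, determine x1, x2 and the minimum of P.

x1 = 0, x2 = 7/5, minimum P = -7

Feasible corners and P = 5x1 - 5x2:
  (0, 0) → P = 0
  (7/12, 0) → P = 35/12
  (0, 7/5) → P = -7

The optimum lies where 5x1 - 10x2 = -14 and x1 = 0.
Solving simultaneously gives x1 = 0, x2 = 7/5.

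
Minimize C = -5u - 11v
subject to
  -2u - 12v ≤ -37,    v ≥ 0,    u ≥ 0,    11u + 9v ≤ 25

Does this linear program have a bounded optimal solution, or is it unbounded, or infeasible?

The boundaries -2u - 12v = -37 and v = 0 meet at (37/2, 0), but that point violates 11u + 9v ≤ 25. Every candidate vertex is excluded by some other constraint, so the feasible region is empty.

infeasible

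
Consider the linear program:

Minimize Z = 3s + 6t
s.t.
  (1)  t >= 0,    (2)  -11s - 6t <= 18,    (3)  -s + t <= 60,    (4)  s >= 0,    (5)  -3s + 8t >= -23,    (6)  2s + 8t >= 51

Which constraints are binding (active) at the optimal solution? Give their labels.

(4) and (6)

Vertices and Z = 3s + 6t:
  (0, 60) → Z = 360
  (0, 51/8) → Z = 153/4
  (74/5, 107/40) → Z = 1209/20
The feasible region is unbounded (it extends along (1, 1), (8, 3)), but Z strictly increases along every unbounded feasible direction, so there is no improving ray and the minimum is attained at a vertex.

The minimum is at (0, 51/8). Substituting into each constraint, equality holds for (4) and (6); the remaining constraints have slack.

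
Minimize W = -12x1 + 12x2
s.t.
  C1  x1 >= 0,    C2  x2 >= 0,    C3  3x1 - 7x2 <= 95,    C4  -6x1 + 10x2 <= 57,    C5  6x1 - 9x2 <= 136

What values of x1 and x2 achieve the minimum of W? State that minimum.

x1 = 1873/6, x2 = 193, minimum W = -1430

Feasible corners and W = -12x1 + 12x2:
  (0, 0) → W = 0
  (0, 57/10) → W = 342/5
  (68/3, 0) → W = -272
  (1873/6, 193) → W = -1430

At the optimal vertex, -6x1 + 10x2 = 57 and 6x1 - 9x2 = 136.
Solving simultaneously gives x1 = 1873/6, x2 = 193.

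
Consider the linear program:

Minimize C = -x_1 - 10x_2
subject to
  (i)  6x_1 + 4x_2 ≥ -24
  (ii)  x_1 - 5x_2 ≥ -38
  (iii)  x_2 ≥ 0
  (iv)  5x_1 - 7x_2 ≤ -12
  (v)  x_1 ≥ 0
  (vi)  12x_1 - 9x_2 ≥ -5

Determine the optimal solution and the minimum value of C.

x_1 = 103/9, x_2 = 89/9, minimum C = -331/3

Feasible corners and C = -x_1 - 10x_2:
  (103/9, 89/9) → C = -331/3
  (317/51, 451/51) → C = -1609/17
  (73/39, 119/39) → C = -421/13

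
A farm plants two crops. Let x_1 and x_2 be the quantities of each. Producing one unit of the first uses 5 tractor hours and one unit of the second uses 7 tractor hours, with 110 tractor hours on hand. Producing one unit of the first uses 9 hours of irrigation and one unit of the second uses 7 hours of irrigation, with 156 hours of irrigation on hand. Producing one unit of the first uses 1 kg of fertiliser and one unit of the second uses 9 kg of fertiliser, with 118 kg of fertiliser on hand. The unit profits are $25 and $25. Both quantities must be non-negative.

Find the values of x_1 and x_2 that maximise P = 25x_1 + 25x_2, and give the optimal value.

Corner points and P = 25x_1 + 25x_2:
  (0, 0) → P = 0
  (0, 118/9) → P = 2950/9
  (52/3, 0) → P = 1300/3
  (23/2, 15/2) → P = 475
  (82/19, 240/19) → P = 8050/19

The binding constraints are 5x_1 + 7x_2 = 110 and 9x_1 + 7x_2 = 156.
Solving simultaneously gives x_1 = 23/2, x_2 = 15/2.

x_1 = 23/2, x_2 = 15/2, maximum P = 475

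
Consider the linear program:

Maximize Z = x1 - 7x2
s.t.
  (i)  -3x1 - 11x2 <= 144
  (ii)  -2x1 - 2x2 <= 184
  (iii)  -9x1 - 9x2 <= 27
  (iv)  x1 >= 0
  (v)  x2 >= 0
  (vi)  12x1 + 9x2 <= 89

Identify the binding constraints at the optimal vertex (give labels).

(v) and (vi)

Vertices and Z = x1 - 7x2:
  (0, 0) → Z = 0
  (0, 89/9) → Z = -623/9
  (89/12, 0) → Z = 89/12

The maximum is at (89/12, 0). Substituting into each constraint, equality holds for (v) and (vi); the remaining constraints have slack.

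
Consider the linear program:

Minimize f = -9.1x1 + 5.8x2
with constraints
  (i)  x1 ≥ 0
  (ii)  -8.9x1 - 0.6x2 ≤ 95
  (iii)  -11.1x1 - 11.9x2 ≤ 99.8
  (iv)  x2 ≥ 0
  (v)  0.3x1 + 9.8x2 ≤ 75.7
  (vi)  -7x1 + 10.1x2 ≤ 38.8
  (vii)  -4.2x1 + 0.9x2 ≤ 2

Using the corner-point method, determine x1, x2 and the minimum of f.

x1 = 757/3, x2 = 0, minimum f = -68887/30

Vertices and f = -9.1x1 + 5.8x2:
  (0, 0) → f = 0
  (0, 20/9) → f = 116/9
  (757/3, 0) → f = -68887/30
  (38433/7163, 54154/7163) → f = -356471/71630
  (368/903, 532/129) → f = 13036/645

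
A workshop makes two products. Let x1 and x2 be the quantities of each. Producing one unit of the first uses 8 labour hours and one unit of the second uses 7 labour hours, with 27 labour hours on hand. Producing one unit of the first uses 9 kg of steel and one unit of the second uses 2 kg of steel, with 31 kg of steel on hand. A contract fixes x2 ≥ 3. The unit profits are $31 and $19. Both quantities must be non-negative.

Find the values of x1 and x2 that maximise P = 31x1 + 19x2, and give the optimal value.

x1 = 3/4, x2 = 3, maximum P = 321/4

Corner points and P = 31x1 + 19x2:
  (0, 27/7) → P = 513/7
  (0, 3) → P = 57
  (3/4, 3) → P = 321/4

At the optimal vertex, 8x1 + 7x2 = 27 and x2 = 3.
Solving simultaneously gives x1 = 3/4, x2 = 3.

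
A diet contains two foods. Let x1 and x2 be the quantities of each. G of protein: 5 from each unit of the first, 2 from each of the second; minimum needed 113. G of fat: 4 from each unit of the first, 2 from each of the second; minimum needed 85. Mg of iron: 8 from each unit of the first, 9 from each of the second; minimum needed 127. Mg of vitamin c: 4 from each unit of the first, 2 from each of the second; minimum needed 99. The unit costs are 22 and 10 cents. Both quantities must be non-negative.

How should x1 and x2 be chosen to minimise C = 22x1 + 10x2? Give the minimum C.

x1 = 14, x2 = 43/2, minimum C = 523

Extreme points and C = 22x1 + 10x2:
  (0, 113/2) → C = 565
  (99/4, 0) → C = 1089/2
  (14, 43/2) → C = 523
The feasible region is unbounded (it extends along (0, 1), (1, 0)), but C strictly increases along every unbounded feasible direction, so there is no improving ray and the minimum is attained at a vertex.

At the optimal vertex, 5x1 + 2x2 = 113 and 4x1 + 2x2 = 99.
Solving simultaneously gives x1 = 14, x2 = 43/2.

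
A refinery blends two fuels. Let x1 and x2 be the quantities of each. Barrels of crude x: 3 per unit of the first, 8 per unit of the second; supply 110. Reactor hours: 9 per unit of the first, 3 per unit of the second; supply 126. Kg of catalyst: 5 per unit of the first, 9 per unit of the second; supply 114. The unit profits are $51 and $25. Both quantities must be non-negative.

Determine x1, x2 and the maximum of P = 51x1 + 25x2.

x1 = 12, x2 = 6, maximum P = 762

Vertices and P = 51x1 + 25x2:
  (0, 0) → P = 0
  (0, 38/3) → P = 950/3
  (14, 0) → P = 714
  (12, 6) → P = 762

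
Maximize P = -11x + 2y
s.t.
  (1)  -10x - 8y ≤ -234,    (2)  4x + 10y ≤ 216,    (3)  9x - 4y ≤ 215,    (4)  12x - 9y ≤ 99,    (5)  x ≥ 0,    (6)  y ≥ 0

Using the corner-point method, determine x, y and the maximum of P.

x = 9, y = 18, maximum P = -63

Vertices and P = -11x + 2y:
  (9, 18) → P = -63
  (483/31, 303/31) → P = -4707/31
  (489/26, 183/13) → P = -4647/26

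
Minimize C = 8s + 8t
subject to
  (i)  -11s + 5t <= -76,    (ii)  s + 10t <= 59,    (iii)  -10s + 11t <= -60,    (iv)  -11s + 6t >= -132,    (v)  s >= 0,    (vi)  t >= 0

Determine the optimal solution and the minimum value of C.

s = 76/11, t = 0, minimum C = 608/11

Extreme points and C = 8s + 8t:
  (536/71, 100/71) → C = 5088/71
  (76/11, 0) → C = 608/11
  (1249/111, 530/111) → C = 4744/37
  (837/58, 517/116) → C = 4382/29
  (12, 0) → C = 96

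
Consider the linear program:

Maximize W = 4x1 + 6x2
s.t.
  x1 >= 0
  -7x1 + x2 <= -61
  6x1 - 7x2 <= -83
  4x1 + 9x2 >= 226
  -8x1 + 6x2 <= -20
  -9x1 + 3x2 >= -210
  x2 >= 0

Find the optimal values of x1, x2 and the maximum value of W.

x1 = 40, x2 = 50, maximum W = 460

Feasible corners and W = 4x1 + 6x2:
  (319/10, 196/5) → W = 1814/5
  (191/5, 223/5) → W = 2102/5
  (40, 50) → W = 460

The optimum lies where -8x1 + 6x2 = -20 and -9x1 + 3x2 = -210.
Solving simultaneously gives x1 = 40, x2 = 50.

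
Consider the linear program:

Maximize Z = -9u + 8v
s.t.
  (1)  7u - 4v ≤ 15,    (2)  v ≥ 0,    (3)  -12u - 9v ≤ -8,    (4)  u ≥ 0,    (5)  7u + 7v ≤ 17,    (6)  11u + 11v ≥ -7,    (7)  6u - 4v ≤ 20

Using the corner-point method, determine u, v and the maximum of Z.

Corner points and Z = -9u + 8v:
  (15/7, 0) → Z = -135/7
  (173/77, 2/11) → Z = -1445/77
  (2/3, 0) → Z = -6
  (0, 8/9) → Z = 64/9
  (0, 17/7) → Z = 136/7

The binding constraints are u = 0 and 7u + 7v = 17.
Solving simultaneously gives u = 0, v = 17/7.

u = 0, v = 17/7, maximum Z = 136/7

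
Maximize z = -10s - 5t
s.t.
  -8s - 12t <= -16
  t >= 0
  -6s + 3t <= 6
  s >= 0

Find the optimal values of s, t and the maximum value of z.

Corner points and z = -10s - 5t:
  (2, 0) → z = -20
  (0, 4/3) → z = -20/3
  (0, 2) → z = -10
The feasible region is unbounded (it extends along (1, 2), (1, 0)), but z strictly decreases along every unbounded feasible direction, so there is no improving ray and the maximum is attained at a vertex.

s = 0, t = 4/3, maximum z = -20/3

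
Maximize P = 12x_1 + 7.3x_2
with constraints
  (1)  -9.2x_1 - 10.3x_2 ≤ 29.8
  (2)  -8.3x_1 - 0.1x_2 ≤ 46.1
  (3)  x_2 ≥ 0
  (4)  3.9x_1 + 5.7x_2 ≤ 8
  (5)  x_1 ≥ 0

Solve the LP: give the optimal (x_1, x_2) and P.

x_1 = 80/39, x_2 = 0, maximum P = 320/13

Extreme points and P = 12x_1 + 7.3x_2:
  (80/39, 0) → P = 320/13
  (0, 0) → P = 0
  (0, 80/57) → P = 584/57

The binding constraints are x_2 = 0 and 3.9x_1 + 5.7x_2 = 8.
Solving simultaneously gives x_1 = 80/39, x_2 = 0.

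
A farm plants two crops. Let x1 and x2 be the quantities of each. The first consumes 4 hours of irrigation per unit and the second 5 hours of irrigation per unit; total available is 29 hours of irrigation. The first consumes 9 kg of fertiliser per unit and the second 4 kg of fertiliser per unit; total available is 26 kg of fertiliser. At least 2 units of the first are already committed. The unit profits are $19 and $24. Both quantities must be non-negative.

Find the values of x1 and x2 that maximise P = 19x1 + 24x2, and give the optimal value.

x1 = 2, x2 = 2, maximum P = 86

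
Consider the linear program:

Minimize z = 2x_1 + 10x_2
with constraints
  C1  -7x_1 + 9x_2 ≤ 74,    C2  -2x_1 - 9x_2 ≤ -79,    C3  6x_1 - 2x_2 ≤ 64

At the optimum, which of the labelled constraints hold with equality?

C2 and C3

Feasible corners and z = 2x_1 + 10x_2:
  (5/9, 701/81) → z = 7100/81
  (181/10, 223/10) → z = 1296/5
  (367/29, 173/29) → z = 2464/29

The minimum is at (367/29, 173/29). Substituting into each constraint, equality holds for C2 and C3; the remaining constraints have slack.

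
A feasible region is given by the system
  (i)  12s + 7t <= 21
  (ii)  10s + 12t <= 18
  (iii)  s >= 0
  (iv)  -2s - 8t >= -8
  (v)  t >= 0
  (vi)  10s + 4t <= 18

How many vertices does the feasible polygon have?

5

The feasible vertices (each the meet of two boundaries and inside every other half-plane) are:
  (63/37, 3/37)
  (7/4, 0)
  (6/7, 11/14)
  (0, 1)
  (0, 0)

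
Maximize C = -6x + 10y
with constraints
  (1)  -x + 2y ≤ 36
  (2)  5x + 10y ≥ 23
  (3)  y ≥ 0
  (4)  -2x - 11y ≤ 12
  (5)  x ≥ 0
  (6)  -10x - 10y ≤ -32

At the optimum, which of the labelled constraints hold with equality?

(1) and (5)

Extreme points and C = -6x + 10y:
  (0, 18) → C = 180
  (23/5, 0) → C = -138/5
  (9/5, 7/5) → C = 16/5
  (0, 16/5) → C = 32
The feasible region is unbounded (it extends along (2, 1), (1, 0)), but C strictly decreases along every unbounded feasible direction, so there is no improving ray and the maximum is attained at a vertex.

The maximum is at (0, 18). Substituting into each constraint, equality holds for (1) and (5); the remaining constraints have slack.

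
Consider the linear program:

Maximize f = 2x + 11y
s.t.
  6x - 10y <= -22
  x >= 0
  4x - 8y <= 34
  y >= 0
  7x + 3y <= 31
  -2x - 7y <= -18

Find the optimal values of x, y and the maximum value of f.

Corner points and f = 2x + 11y:
  (61/22, 85/22) → f = 1057/22
  (13/31, 76/31) → f = 862/31
  (0, 31/3) → f = 341/3
  (0, 18/7) → f = 198/7

At the optimal vertex, x = 0 and 7x + 3y = 31.
Solving simultaneously gives x = 0, y = 31/3.

x = 0, y = 31/3, maximum f = 341/3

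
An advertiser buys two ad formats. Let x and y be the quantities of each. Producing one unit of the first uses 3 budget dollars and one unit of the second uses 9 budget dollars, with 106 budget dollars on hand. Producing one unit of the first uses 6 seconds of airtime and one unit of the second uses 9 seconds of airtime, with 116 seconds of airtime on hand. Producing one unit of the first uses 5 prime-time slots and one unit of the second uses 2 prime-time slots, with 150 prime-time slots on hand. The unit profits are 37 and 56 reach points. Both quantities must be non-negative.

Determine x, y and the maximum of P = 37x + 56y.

Feasible corners and P = 37x + 56y:
  (0, 0) → P = 0
  (0, 106/9) → P = 5936/9
  (58/3, 0) → P = 2146/3
  (10/3, 32/3) → P = 2162/3

x = 10/3, y = 32/3, maximum P = 2162/3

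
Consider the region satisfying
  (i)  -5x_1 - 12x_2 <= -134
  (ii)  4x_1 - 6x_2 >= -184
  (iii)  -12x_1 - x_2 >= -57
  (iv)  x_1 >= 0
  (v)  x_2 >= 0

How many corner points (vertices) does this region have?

The feasible vertices (each the meet of two boundaries and inside every other half-plane) are:
  (550/139, 1323/139)
  (0, 67/6)
  (79/38, 609/19)
  (0, 92/3)

4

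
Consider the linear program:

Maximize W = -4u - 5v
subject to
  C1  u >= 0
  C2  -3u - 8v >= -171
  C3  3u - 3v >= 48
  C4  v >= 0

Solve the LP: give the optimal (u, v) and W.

u = 16, v = 0, maximum W = -64

Vertices and W = -4u - 5v:
  (299/11, 123/11) → W = -1811/11
  (57, 0) → W = -228
  (16, 0) → W = -64

At the optimal vertex, 3u - 3v = 48 and v = 0.
Solving simultaneously gives u = 16, v = 0.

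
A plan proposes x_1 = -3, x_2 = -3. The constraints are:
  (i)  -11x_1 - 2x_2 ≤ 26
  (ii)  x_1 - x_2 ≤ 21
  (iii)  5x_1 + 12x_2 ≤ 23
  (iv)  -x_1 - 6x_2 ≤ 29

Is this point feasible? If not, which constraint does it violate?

not feasible — violates (i)

Constraint (i): -11x_1 - 2x_2 = 39, which is not ≤ 26. All other constraints are satisfied.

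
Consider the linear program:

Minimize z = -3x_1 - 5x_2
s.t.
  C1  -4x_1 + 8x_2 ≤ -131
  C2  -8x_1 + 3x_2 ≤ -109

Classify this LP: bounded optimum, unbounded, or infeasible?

unbounded

From the feasible point (479/52, -153/13), moving in the direction (8, 4) keeps every constraint satisfied while z decreases without bound.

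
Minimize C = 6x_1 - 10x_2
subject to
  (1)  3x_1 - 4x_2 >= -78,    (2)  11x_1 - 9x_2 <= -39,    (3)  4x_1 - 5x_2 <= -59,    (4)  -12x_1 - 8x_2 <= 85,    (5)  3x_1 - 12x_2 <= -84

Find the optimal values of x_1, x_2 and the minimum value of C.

x_1 = 546/17, x_2 = 741/17, minimum C = -4134/17

The optimum lies where 3x_1 - 4x_2 = -78 and 11x_1 - 9x_2 = -39.
Solving simultaneously gives x_1 = 546/17, x_2 = 741/17.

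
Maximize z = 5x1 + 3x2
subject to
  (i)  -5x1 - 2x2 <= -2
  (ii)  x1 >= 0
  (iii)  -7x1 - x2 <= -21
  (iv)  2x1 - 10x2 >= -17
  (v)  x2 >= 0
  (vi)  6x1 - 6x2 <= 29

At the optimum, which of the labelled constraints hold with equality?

Feasible corners and z = 5x1 + 3x2:
  (193/72, 161/72) → z = 181/9
  (3, 0) → z = 15
  (49/6, 10/3) → z = 305/6
  (29/6, 0) → z = 145/6

The maximum is at (49/6, 10/3). Substituting into each constraint, equality holds for (iv) and (vi); the remaining constraints have slack.

(iv) and (vi)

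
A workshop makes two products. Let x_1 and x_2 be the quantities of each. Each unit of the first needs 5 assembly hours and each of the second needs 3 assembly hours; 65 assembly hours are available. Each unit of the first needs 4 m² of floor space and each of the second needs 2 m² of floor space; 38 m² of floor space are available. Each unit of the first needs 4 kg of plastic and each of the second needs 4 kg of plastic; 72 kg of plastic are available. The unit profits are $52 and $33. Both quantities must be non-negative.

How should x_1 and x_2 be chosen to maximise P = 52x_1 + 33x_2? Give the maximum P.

Extreme points and P = 52x_1 + 33x_2:
  (0, 0) → P = 0
  (0, 18) → P = 594
  (19/2, 0) → P = 494
  (1, 17) → P = 613

The binding constraints are 4x_1 + 2x_2 = 38 and 4x_1 + 4x_2 = 72.
Solving simultaneously gives x_1 = 1, x_2 = 17.

x_1 = 1, x_2 = 17, maximum P = 613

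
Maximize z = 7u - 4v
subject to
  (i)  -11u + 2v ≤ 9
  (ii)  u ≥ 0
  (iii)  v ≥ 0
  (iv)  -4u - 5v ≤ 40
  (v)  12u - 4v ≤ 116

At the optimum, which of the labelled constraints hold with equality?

Vertices and z = 7u - 4v:
  (0, 9/2) → z = -18
  (0, 0) → z = 0
  (29/3, 0) → z = 203/3
The feasible region is unbounded (it extends along (1, 3), (2, 11)), but z strictly decreases along every unbounded feasible direction, so there is no improving ray and the maximum is attained at a vertex.

The maximum is at (29/3, 0). Substituting into each constraint, equality holds for (iii) and (v); the remaining constraints have slack.

(iii) and (v)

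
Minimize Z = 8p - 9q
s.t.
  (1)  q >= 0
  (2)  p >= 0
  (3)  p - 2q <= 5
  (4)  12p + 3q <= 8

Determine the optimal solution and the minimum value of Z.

p = 0, q = 8/3, minimum Z = -24

Corner points and Z = 8p - 9q:
  (0, 0) → Z = 0
  (2/3, 0) → Z = 16/3
  (0, 8/3) → Z = -24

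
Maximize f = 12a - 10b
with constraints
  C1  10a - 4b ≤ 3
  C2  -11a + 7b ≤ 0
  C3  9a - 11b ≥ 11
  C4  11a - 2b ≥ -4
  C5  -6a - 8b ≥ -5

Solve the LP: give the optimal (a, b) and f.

a = -11/12, b = -73/24, maximum f = 233/12

Extreme points and f = 12a - 10b:
  (-11/74, -83/74) → f = 349/37
  (-11/12, -73/24) → f = 233/12
  (-66/103, -157/103) → f = 778/103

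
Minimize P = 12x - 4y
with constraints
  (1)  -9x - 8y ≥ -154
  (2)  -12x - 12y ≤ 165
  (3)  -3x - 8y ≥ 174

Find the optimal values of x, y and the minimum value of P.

Feasible corners and P = 12x - 4y:
  (264, -1111/4) → P = 4279
  (164/3, -169/4) → P = 825
  (64/5, -531/20) → P = 1299/5

The optimum lies where -12x - 12y = 165 and -3x - 8y = 174.
Solving simultaneously gives x = 64/5, y = -531/20.

x = 64/5, y = -531/20, minimum P = 1299/5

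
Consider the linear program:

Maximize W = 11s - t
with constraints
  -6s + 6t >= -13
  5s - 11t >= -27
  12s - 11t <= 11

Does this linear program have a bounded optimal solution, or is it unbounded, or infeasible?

bounded optimum

Feasible corners and W = 11s - t:
  (-77/6, -15) → W = -757/6
  (38/7, 379/77) → W = 4219/77
The feasible region has finitely many vertices and no improving ray; the maximum is 4219/77 at (38/7, 379/77).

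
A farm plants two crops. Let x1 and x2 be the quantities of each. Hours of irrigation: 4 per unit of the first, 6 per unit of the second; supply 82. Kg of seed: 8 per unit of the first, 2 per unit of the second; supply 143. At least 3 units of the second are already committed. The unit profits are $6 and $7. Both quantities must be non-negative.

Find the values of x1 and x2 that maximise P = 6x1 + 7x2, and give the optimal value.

x1 = 16, x2 = 3, maximum P = 117

Corner points and P = 6x1 + 7x2:
  (0, 41/3) → P = 287/3
  (0, 3) → P = 21
  (16, 3) → P = 117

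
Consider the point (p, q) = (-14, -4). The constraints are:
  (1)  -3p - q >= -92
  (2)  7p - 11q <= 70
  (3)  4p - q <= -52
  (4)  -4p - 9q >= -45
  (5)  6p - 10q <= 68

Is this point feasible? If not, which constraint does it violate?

(1): 46 ≥ -92 ✓
(2): -54 ≤ 70 ✓
(3): -52 ≤ -52 ✓
(4): 92 ≥ -45 ✓
(5): -44 ≤ 68 ✓

feasible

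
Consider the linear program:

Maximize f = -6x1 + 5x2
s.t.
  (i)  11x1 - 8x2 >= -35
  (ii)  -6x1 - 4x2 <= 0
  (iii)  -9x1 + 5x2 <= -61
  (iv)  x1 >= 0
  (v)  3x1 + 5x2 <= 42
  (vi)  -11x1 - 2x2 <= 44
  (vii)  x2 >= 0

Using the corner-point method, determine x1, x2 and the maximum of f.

Feasible corners and f = -6x1 + 5x2:
  (103/12, 13/4) → f = -141/4
  (61/9, 0) → f = -122/3
  (14, 0) → f = -84

The optimum lies where -9x1 + 5x2 = -61 and 3x1 + 5x2 = 42.
Solving simultaneously gives x1 = 103/12, x2 = 13/4.

x1 = 103/12, x2 = 13/4, maximum f = -141/4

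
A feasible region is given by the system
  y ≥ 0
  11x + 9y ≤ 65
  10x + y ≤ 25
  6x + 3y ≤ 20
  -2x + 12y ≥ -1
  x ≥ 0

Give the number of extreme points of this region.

The feasible vertices (each the meet of two boundaries and inside every other half-plane) are:
  (1/2, 0)
  (0, 0)
  (55/24, 25/12)
  (301/122, 20/61)
  (0, 20/3)

5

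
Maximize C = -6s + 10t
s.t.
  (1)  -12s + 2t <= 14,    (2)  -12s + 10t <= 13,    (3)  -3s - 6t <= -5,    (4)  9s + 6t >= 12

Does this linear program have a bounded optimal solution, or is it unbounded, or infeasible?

unbounded

From the feasible point (7/27, 29/18), moving in the direction (10, 12) keeps every constraint satisfied while C increases without bound.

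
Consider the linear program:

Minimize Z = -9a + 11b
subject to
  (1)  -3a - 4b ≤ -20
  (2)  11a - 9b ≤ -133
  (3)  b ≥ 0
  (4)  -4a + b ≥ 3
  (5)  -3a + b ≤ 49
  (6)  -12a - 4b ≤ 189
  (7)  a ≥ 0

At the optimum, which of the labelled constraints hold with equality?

Extreme points and Z = -9a + 11b:
  (106/25, 499/25) → Z = 907/5
  (0, 133/9) → Z = 1463/9
  (46, 187) → Z = 1643
  (0, 49) → Z = 539

The minimum is at (0, 133/9). Substituting into each constraint, equality holds for (2) and (7); the remaining constraints have slack.

(2) and (7)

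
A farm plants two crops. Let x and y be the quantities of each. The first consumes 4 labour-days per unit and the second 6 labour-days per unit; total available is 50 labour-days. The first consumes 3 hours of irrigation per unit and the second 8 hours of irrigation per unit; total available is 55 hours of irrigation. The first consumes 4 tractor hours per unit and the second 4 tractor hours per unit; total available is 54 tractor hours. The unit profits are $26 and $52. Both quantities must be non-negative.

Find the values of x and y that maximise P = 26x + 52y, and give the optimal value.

Extreme points and P = 26x + 52y:
  (0, 0) → P = 0
  (0, 55/8) → P = 715/2
  (25/2, 0) → P = 325
  (5, 5) → P = 390

At the optimal vertex, 4x + 6y = 50 and 3x + 8y = 55.
Solving simultaneously gives x = 5, y = 5.

x = 5, y = 5, maximum P = 390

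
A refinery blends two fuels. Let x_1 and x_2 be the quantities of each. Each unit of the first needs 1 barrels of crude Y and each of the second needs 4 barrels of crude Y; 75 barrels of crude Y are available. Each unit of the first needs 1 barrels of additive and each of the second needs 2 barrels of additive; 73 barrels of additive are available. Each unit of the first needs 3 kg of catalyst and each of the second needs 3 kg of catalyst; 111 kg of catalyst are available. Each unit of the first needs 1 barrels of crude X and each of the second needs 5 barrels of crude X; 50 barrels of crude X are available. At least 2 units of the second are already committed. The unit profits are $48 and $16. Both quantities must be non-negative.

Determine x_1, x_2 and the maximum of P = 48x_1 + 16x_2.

The binding constraints are 3x_1 + 3x_2 = 111 and x_2 = 2.
Solving simultaneously gives x_1 = 35, x_2 = 2.

x_1 = 35, x_2 = 2, maximum P = 1712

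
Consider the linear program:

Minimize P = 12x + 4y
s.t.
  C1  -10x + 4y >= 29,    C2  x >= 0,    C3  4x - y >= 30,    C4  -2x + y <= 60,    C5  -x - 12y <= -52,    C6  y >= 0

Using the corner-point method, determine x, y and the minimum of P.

x = 149/6, y = 208/3, minimum P = 1726/3

Corner points and P = 12x + 4y:
  (149/6, 208/3) → P = 1726/3
  (211/2, 271) → P = 2350
  (45, 150) → P = 1140

The optimum lies where -10x + 4y = 29 and 4x - y = 30.
Solving simultaneously gives x = 149/6, y = 208/3.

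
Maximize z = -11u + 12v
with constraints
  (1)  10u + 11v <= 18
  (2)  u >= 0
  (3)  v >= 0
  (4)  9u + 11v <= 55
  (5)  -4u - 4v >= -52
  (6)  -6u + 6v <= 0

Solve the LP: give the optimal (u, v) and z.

u = 6/7, v = 6/7, maximum z = 6/7

Corner points and z = -11u + 12v:
  (9/5, 0) → z = -99/5
  (6/7, 6/7) → z = 6/7
  (0, 0) → z = 0

The binding constraints are 10u + 11v = 18 and -6u + 6v = 0.
Solving simultaneously gives u = 6/7, v = 6/7.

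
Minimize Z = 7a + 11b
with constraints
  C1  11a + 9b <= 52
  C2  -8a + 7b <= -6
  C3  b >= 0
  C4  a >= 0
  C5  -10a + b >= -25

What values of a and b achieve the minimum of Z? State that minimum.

Corner points and Z = 7a + 11b:
  (3/4, 0) → Z = 21/4
  (169/62, 70/31) → Z = 2723/62
  (5/2, 0) → Z = 35/2

The binding constraints are -8a + 7b = -6 and b = 0.
Solving simultaneously gives a = 3/4, b = 0.

a = 3/4, b = 0, minimum Z = 21/4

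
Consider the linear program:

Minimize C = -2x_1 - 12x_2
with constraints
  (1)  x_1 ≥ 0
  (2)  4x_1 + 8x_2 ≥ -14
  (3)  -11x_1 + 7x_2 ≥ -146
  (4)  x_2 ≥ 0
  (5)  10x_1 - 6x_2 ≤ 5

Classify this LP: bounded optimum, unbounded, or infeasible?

From the feasible point (0, 0), moving in the direction (0, 1) keeps every constraint satisfied while C decreases without bound.

unbounded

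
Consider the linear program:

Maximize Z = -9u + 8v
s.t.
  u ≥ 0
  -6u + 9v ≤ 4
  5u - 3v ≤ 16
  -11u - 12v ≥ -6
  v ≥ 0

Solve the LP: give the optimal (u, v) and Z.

u = 0, v = 4/9, maximum Z = 32/9

Corner points and Z = -9u + 8v:
  (0, 4/9) → Z = 32/9
  (0, 0) → Z = 0
  (2/57, 80/171) → Z = 586/171
  (6/11, 0) → Z = -54/11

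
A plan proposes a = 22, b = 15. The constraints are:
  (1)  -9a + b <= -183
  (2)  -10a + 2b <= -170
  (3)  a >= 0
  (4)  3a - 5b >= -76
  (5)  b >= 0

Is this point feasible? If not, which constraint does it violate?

(1): -183 ≤ -183 ✓
(2): -190 ≤ -170 ✓
(3): 22 ≥ 0 ✓
(4): -9 ≥ -76 ✓
(5): 15 ≥ 0 ✓

feasible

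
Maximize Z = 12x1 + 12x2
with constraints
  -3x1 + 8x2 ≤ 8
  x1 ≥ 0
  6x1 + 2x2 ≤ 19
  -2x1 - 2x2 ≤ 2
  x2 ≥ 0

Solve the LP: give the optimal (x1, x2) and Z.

x1 = 68/27, x2 = 35/18, maximum Z = 482/9

The optimum lies where -3x1 + 8x2 = 8 and 6x1 + 2x2 = 19.
Solving simultaneously gives x1 = 68/27, x2 = 35/18.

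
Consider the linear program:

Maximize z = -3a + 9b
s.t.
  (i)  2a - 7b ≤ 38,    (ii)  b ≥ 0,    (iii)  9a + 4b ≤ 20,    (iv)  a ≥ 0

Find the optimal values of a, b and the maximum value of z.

a = 0, b = 5, maximum z = 45

Vertices and z = -3a + 9b:
  (20/9, 0) → z = -20/3
  (0, 0) → z = 0
  (0, 5) → z = 45

The binding constraints are 9a + 4b = 20 and a = 0.
Solving simultaneously gives a = 0, b = 5.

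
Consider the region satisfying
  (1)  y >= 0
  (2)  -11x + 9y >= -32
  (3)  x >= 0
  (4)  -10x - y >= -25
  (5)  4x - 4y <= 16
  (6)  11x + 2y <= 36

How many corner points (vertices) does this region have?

4

Of the 15 pairwise boundary intersections, those satisfying every inequality are:
  (0, 0)
  (5/2, 0)
  (0, 18)
  (14/9, 85/9)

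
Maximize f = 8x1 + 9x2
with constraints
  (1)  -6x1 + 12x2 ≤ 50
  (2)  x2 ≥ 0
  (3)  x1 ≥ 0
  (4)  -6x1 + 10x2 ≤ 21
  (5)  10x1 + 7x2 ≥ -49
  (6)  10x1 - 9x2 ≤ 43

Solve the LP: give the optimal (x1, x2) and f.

Vertices and f = 8x1 + 9x2:
  (0, 0) → f = 0
  (43/10, 0) → f = 172/5
  (0, 21/10) → f = 189/10
  (619/46, 234/23) → f = 4582/23

The optimum lies where -6x1 + 10x2 = 21 and 10x1 - 9x2 = 43.
Solving simultaneously gives x1 = 619/46, x2 = 234/23.

x1 = 619/46, x2 = 234/23, maximum f = 4582/23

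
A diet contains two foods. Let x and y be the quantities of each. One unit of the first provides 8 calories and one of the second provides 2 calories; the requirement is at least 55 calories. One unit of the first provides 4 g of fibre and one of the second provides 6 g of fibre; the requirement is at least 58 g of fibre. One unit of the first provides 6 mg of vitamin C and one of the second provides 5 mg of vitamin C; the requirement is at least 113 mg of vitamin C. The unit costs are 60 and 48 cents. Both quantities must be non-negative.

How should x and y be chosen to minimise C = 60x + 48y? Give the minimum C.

x = 7/4, y = 41/2, minimum C = 1089

Extreme points and C = 60x + 48y:
  (0, 55/2) → C = 1320
  (113/6, 0) → C = 1130
  (7/4, 41/2) → C = 1089
The feasible region is unbounded (it extends along (0, 1), (1, 0)), but C strictly increases along every unbounded feasible direction, so there is no improving ray and the minimum is attained at a vertex.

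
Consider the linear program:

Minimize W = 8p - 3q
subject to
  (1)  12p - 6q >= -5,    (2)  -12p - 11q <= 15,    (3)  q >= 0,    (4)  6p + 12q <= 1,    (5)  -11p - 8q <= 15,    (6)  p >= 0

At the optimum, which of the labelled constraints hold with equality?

Corner points and W = 8p - 3q:
  (1/6, 0) → W = 4/3
  (0, 0) → W = 0
  (0, 1/12) → W = -1/4

The minimum is at (0, 1/12). Substituting into each constraint, equality holds for (4) and (6); the remaining constraints have slack.

(4) and (6)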